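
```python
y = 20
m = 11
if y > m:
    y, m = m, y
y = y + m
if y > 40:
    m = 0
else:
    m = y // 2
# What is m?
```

Trace:
`y = 20` → y = 20
`m = 11` → m = 11
`if y > m: ...` → y > m is True → y = 11; m = 20
`y = y + m` → y = 31
`if y > 40: ...` → y > 40 is False, take else branch → m = 15
So m = 15

Answer: 15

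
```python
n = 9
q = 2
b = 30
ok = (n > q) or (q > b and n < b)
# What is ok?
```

Trace:
`n = 9` → n = 9
`q = 2` → q = 2
`b = 30` → b = 30
`ok = (n > q) or (q > b and n < b)` → ok = True
So ok = True

Answer: True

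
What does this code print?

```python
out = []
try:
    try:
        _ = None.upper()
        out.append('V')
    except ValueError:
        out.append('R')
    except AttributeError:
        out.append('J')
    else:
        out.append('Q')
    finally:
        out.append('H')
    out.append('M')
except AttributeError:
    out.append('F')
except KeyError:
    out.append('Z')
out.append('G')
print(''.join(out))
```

Execution trace: 'J' (inner except AttributeError) → 'H' (inner finally) → 'M' (try body, no exception) → 'G' (after the try/except). Output: JHMG

Answer: JHMG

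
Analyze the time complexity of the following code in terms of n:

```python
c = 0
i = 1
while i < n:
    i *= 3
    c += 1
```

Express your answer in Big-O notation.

Each loop level contributes: log n. Multiplying the contributions gives O(log n).

Answer: O(log n)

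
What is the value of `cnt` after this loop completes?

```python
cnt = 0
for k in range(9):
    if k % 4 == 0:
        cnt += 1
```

Count numbers divisible by 4 in range(9)
`cnt` takes the values: 0 → 1 → 2 → 3

Answer: 3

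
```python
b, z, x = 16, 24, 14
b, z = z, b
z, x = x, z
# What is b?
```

Trace:
`b, z, x = 16, 24, 14` → b = 16; z = 24; x = 14
`b, z = z, b` → b = 24; z = 16
`z, x = x, z` → z = 14; x = 16
So b = 24

Answer: 24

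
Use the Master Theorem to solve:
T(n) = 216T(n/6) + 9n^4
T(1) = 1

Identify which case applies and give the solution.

a=216, b=6, f(n)=9n^4. log_6(216) = 3. Since c=4 > 3 and the regularity condition holds (216(n/6)^4 = (216/6^4)n^4 with 216/6^4 < 1), Case 3 applies: T(n) = Θ(f(n)) = O(n^4).

Answer: O(n^4) - Case 3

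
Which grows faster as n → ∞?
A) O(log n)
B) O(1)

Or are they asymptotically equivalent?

O(log n) vs O(1): Higher order terms dominate.

Answer: A) O(log n) grows faster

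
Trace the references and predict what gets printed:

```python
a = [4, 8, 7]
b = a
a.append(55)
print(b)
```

Key concept: basic list aliasing.
Step by step:
`a = [4, 8, 7]` → a = [4, 8, 7]
`b = a` → b = [4, 8, 7] (same object as a)
`a.append(55)` → a = [4, 8, 7, 55] (same object as b); b = [4, 8, 7, 55] (same object as a)
`print(b)` → prints [4, 8, 7, 55]

Answer: [4, 8, 7, 55]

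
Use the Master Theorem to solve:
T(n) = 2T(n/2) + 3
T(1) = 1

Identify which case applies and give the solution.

a=2, b=2, f(n)=3. log_2(2) = 1. Since c=0 < 1, Case 1 applies: T(n) = Θ(n^log_b(a)) = O(n).

Answer: O(n) - Case 1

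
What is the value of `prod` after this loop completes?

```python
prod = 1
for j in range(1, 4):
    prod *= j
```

3! = 6
`prod` takes the values: 1 → 2 → 6

Answer: 6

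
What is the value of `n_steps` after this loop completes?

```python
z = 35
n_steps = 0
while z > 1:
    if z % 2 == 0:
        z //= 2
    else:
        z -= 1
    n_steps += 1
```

Steps to reduce 35 to 1
`n_steps` takes the values: 0 → 1 → 2 → 3 → 4 → 5 → 6 → 7

Answer: 7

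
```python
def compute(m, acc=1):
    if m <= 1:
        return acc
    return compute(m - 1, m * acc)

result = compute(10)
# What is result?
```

Accumulator trace (n, acc): (10, 1) -> (9, 10) -> (8, 90) -> (7, 720) -> (6, 5040) -> (5, 30240) -> (4, 151200) -> (3, 604800) -> (2, 1814400) -> (1, 3628800) -> return 3628800

Answer: 3628800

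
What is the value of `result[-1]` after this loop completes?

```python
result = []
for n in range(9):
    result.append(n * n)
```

Last element of squares 0 to 8
`result` takes the values: [] → [0] → [0, 1] → [0, 1, 4] → [0, 1, 4, 9] → [0, 1, 4, 9, 16] → [0, 1, 4, 9, 16, 25] → [0, 1, 4, 9, 16, 25, 36] → [0, 1, 4, 9, 16, 25, 36, 49] → [0, 1, 4, 9, 16, 25, 36, 49, 64]
So `result[-1]` = 64

Answer: 64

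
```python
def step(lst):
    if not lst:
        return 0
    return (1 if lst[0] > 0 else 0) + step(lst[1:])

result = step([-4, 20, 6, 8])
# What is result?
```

Count of positive elements in [-4, 20, 6, 8] = 3

Answer: 3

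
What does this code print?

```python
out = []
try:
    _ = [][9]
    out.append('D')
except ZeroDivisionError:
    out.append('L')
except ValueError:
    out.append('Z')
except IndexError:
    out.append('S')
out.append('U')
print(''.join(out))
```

Execution trace: 'S' (except IndexError) → 'U' (after the try/except). Output: SU

Answer: SU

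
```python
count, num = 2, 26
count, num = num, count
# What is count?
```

Trace:
`count, num = 2, 26` → count = 2; num = 26
`count, num = num, count` → count = 26; num = 2
So count = 26

Answer: 26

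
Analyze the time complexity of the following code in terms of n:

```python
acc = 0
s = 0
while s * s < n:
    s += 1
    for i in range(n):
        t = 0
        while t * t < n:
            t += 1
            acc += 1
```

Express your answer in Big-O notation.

Each loop level contributes: √n × n × √n. Multiplying the contributions gives O(n^2).

Answer: O(n^2)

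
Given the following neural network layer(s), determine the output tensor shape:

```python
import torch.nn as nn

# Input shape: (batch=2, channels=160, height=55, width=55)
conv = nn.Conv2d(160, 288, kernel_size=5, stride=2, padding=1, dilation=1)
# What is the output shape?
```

Input: (2, 160, 55, 55) -> Output: (2, 288, 27, 27)

Answer: (2, 288, 27, 27)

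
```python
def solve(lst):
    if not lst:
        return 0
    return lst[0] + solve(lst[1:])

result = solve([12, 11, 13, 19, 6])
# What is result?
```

12 + 11 + 13 + 19 + 6 + 0 = 61

Answer: 61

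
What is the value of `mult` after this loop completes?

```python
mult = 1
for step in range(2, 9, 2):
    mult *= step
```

Product of even numbers 2 to 8
`mult` takes the values: 1 → 2 → 8 → 48 → 384

Answer: 384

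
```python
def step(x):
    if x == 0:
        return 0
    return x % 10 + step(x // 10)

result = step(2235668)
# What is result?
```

Sum of digits of 2235668: 8 + 6 + 6 + 5 + 3 + 2 + 2 = 32

Answer: 32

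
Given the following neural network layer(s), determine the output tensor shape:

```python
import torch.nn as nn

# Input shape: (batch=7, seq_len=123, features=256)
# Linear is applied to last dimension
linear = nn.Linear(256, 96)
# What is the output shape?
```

Input: (7, 123, 256) -> Output: (7, 123, 96)

Answer: (7, 123, 96)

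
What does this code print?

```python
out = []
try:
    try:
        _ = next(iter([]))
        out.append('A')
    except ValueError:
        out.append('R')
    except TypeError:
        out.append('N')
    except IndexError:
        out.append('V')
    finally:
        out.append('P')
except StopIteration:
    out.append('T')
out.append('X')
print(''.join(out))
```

Execution trace: 'P' (finally) → 'T' (outer except StopIteration) → 'X' (after the try/except). Output: PTX

Answer: PTX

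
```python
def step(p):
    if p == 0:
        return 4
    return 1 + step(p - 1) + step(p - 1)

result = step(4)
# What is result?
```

step(p) = 1 + 2·step(p-1), step(0)=4. Closed form: (4+1)·2^4 - 1 = 79.

Answer: 79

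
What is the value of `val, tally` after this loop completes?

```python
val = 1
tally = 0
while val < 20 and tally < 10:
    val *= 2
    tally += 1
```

Double until >= 20 or 10 iterations
`val, tally` takes the values: (1, 0) → (2, 0) → (2, 1) → (4, 1) → (4, 2) → (8, 2) → (8, 3) → (16, 3) → (16, 4) → (32, 4) → (32, 5)

Answer: 32, 5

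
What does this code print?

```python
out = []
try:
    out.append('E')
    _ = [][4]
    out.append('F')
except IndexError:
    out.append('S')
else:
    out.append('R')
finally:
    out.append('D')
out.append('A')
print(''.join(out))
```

Execution trace: 'E' (try body) → 'S' (except IndexError) → 'D' (finally) → 'A' (after the try/except). Output: ESDA

Answer: ESDA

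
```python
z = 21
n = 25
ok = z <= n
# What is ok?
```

Trace:
`z = 21` → z = 21
`n = 25` → n = 25
`ok = z <= n` → ok = True
So ok = True

Answer: True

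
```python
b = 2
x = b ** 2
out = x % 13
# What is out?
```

Trace:
`b = 2` → b = 2
`x = b ** 2` → x = 4
`out = x % 13` → out = 4
So out = 4

Answer: 4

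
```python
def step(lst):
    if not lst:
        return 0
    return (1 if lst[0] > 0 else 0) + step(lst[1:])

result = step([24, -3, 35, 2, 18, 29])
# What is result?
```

Count of positive elements in [24, -3, 35, 2, 18, 29] = 5

Answer: 5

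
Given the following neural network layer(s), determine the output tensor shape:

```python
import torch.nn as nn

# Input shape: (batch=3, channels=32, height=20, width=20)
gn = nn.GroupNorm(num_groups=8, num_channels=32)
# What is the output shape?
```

Input: (3, 32, 20, 20) -> Output: (3, 32, 20, 20)

Answer: (3, 32, 20, 20)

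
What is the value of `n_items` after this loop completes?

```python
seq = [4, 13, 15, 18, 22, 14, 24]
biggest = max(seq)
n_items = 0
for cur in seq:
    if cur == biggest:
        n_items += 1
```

Count of max value 24 in [4, 13, 15, 18, 22, 14, 24]
`n_items` takes the values: 0 → 1

Answer: 1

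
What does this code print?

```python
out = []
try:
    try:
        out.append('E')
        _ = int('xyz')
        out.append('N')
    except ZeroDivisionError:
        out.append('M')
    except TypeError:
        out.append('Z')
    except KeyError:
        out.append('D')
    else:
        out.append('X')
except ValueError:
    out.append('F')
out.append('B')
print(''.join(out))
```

Execution trace: 'E' (inner try body) → 'F' (outer except ValueError) → 'B' (after the try/except). Output: EFB

Answer: EFB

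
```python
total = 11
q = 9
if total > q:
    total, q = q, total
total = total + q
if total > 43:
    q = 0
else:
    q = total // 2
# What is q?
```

Trace:
`total = 11` → total = 11
`q = 9` → q = 9
`if total > q: ...` → total > q is True → total = 9; q = 11
`total = total + q` → total = 20
`if total > 43: ...` → total > 43 is False, take else branch → q = 10
So q = 10

Answer: 10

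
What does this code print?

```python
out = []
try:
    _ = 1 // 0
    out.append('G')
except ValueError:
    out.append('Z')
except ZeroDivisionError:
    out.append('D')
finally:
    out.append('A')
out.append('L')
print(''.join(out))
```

Execution trace: 'D' (except ZeroDivisionError) → 'A' (finally) → 'L' (after the try/except). Output: DAL

Answer: DAL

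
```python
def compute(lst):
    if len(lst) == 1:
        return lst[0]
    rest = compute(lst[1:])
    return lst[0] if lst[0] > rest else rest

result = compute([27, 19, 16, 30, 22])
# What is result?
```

Recursive max over [27, 19, 16, 30, 22] = 30

Answer: 30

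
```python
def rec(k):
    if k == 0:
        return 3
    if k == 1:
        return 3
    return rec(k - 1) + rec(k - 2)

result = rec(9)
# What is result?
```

Build up from base cases: rec(0)=3, rec(1)=3, rec(2)=6, rec(3)=9, rec(4)=15, rec(5)=24, rec(6)=39, ..., rec(9)=165

Answer: 165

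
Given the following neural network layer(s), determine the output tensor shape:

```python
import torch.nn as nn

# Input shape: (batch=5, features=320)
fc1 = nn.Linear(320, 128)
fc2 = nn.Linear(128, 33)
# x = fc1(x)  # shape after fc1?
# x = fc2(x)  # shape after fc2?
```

Input: (5, 320) -> after fc1: (5, 128) -> Output: (5, 33)

Answer: (5, 33)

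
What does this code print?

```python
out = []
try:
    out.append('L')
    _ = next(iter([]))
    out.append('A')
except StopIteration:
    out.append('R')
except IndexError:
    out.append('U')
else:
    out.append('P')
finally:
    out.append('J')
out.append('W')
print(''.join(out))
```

Execution trace: 'L' (try body) → 'R' (except StopIteration) → 'J' (finally) → 'W' (after the try/except). Output: LRJW

Answer: LRJW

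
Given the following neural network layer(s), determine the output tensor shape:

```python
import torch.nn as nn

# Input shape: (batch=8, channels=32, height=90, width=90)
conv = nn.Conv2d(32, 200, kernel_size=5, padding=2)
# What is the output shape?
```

Input: (8, 32, 90, 90) -> Output: (8, 200, 90, 90)

Answer: (8, 200, 90, 90)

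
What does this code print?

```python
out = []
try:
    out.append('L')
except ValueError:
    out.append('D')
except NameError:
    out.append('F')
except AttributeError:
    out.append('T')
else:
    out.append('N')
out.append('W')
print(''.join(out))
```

Execution trace: 'L' (try body, no exception) → 'N' (else) → 'W' (after the try/except). Output: LNW

Answer: LNW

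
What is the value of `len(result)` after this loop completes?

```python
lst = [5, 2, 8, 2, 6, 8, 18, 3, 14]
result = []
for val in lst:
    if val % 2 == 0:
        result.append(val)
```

Count even numbers in [5, 2, 8, 2, 6, 8, 18, 3, 14]
`result` takes the values: [] → [2] → [2, 8] → [2, 8, 2] → [2, 8, 2, 6] → [2, 8, 2, 6, 8] → [2, 8, 2, 6, 8, 18] → [2, 8, 2, 6, 8, 18, 14]
So `len(result)` = 7

Answer: 7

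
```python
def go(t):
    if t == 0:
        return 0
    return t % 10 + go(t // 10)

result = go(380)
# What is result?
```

Sum of digits of 380: 0 + 8 + 3 = 11

Answer: 11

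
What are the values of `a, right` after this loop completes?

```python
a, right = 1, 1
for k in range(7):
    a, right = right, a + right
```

Fibonacci: after 7 iterations
`a, right` takes the values: (1, 1) → (1, 2) → (2, 3) → (3, 5) → (5, 8) → (8, 13) → (13, 21) → (21, 34)

Answer: 21, 34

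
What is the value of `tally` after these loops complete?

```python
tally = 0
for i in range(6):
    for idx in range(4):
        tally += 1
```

6 * 4 = 24
`tally` takes the values: 0 → 1 → 2 → 3 → 4 → 5 → 6 → 7 → 8 → 9 → 10 → 11 → 12 → 13 → 14 → 15 → 16 → 17 → 18 → 19 → 20 → 21 → 22 → 23 → 24

Answer: 24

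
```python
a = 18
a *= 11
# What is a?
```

Trace:
`a = 18` → a = 18
`a *= 11` → a = 198
So a = 198

Answer: 198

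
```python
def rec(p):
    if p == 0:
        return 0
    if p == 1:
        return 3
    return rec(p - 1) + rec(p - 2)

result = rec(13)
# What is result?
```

Build up from base cases: rec(0)=0, rec(1)=3, rec(2)=3, rec(3)=6, rec(4)=9, rec(5)=15, rec(6)=24, ..., rec(13)=699

Answer: 699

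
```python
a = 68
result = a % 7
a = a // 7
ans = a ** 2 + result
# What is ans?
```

Trace:
`a = 68` → a = 68
`result = a % 7` → result = 5
`a = a // 7` → a = 9
`ans = a ** 2 + result` → ans = 86
So ans = 86

Answer: 86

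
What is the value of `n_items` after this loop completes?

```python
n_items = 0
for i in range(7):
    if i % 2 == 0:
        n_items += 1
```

Count numbers divisible by 2 in range(7)
`n_items` takes the values: 0 → 1 → 2 → 3 → 4

Answer: 4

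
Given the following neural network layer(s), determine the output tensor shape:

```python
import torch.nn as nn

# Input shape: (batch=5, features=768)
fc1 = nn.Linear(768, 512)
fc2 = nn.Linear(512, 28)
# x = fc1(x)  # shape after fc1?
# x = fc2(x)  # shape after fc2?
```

Input: (5, 768) -> after fc1: (5, 512) -> Output: (5, 28)

Answer: (5, 28)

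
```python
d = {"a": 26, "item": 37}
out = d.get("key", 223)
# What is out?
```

Trace:
`d = {"a": 26, "item": 37}` → d = {'a': 26, 'item': 37}
`out = d.get("key", 223)` → out = 223
So out = 223

Answer: 223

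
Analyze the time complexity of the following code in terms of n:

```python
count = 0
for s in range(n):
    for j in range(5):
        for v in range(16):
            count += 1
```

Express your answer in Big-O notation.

Each loop level contributes: n × 1 × 1. Multiplying the contributions gives O(n).

Answer: O(n)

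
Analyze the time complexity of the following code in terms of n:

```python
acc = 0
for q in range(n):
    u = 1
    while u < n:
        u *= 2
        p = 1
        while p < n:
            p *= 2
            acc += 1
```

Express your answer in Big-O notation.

Each loop level contributes: n × log n × log n. Multiplying the contributions gives O(n log² n).

Answer: O(n log² n)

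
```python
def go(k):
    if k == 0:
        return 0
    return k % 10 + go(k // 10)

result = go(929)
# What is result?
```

Sum of digits of 929: 9 + 2 + 9 = 20

Answer: 20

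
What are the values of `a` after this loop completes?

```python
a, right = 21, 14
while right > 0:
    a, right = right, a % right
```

GCD of 21 and 14
`a` takes the values: 21 → 14 → 7

Answer: 7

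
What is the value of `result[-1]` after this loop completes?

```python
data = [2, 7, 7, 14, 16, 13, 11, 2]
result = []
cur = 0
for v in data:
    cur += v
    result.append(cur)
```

Cumulative sum ends at 72
`result` takes the values: [] → [2] → [2, 9] → [2, 9, 16] → [2, 9, 16, 30] → [2, 9, 16, 30, 46] → [2, 9, 16, 30, 46, 59] → [2, 9, 16, 30, 46, 59, 70] → [2, 9, 16, 30, 46, 59, 70, 72]
So `result[-1]` = 72

Answer: 72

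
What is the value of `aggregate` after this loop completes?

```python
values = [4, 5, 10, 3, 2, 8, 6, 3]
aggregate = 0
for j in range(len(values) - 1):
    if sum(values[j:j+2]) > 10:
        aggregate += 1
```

Count windows with sum > 10
`aggregate` takes the values: 0 → 1 → 2 → 3

Answer: 3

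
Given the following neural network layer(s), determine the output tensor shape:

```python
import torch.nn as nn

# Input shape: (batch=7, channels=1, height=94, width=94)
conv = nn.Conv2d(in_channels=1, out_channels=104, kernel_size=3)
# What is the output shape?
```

Input: (7, 1, 94, 94) -> Output: (7, 104, 92, 92)

Answer: (7, 104, 92, 92)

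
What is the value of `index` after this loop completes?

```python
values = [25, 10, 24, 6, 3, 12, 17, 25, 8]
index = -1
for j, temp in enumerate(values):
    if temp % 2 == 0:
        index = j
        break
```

First even number index in [25, 10, 24, 6, 3, 12, 17, 25, 8]
`index` takes the values: -1 → 1

Answer: 1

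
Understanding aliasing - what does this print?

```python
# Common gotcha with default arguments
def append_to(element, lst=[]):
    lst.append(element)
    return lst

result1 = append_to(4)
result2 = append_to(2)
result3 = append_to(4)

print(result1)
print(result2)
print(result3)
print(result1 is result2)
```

Key concept: mutable default argument gotcha.
Step by step:
`result1 = append_to(4)` → result1 = [4]
`result2 = append_to(2)` → result1 = [4, 2] (same object as result2); result2 = [4, 2] (same object as result1)
`result3 = append_to(4)` → result1 = [4, 2, 4] (same object as result2, result3); result2 = [4, 2, 4] (same object as result1, result3); result3 = [4, 2, 4] (same object as result1, result2)
`print(result1)` → prints [4, 2, 4]
`print(result2)` → prints [4, 2, 4]
`print(result3)` → prints [4, 2, 4]
`print(result1 is result2)` → prints True

Answer:
[4, 2, 4]
[4, 2, 4]
[4, 2, 4]
True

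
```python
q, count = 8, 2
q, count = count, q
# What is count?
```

Trace:
`q, count = 8, 2` → q = 8; count = 2
`q, count = count, q` → q = 2; count = 8
So count = 8

Answer: 8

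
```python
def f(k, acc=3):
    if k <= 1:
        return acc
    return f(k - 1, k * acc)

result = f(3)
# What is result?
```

Accumulator trace (n, acc): (3, 3) -> (2, 9) -> (1, 18) -> return 18

Answer: 18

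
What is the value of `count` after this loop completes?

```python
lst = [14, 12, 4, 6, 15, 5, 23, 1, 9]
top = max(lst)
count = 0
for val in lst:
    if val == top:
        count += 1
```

Count of max value 23 in [14, 12, 4, 6, 15, 5, 23, 1, 9]
`count` takes the values: 0 → 1

Answer: 1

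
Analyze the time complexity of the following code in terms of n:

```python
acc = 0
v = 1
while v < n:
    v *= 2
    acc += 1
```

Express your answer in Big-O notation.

Each loop level contributes: log n. Multiplying the contributions gives O(log n).

Answer: O(log n)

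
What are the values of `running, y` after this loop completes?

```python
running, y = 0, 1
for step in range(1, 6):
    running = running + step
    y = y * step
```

Sum and factorial of 1 to 5
`running, y` takes the values: (0, 1) → (1, 1) → (3, 1) → (3, 2) → (6, 2) → (6, 6) → (10, 6) → (10, 24) → (15, 24) → (15, 120)

Answer: 15, 120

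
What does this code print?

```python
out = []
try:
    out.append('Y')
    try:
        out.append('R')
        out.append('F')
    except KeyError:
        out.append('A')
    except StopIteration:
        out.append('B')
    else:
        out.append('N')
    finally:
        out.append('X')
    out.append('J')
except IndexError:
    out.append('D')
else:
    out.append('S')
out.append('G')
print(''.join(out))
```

Execution trace: 'Y' (try body) → 'R' (inner try body) → 'F' (inner try body, no exception) → 'N' (inner else) → 'X' (inner finally) → 'J' (try body, no exception) → 'S' (else) → 'G' (after the try/except). Output: YRFNXJSG

Answer: YRFNXJSG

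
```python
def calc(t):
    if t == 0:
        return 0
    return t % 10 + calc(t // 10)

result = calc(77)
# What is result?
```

Sum of digits of 77: 7 + 7 = 14

Answer: 14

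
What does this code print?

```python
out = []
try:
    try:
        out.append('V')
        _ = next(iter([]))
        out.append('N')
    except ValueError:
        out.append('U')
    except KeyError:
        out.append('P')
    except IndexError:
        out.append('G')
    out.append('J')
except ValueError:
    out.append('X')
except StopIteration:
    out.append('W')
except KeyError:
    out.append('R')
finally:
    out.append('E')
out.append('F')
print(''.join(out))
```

Execution trace: 'V' (inner try body) → 'W' (except StopIteration) → 'E' (finally) → 'F' (after the try/except). Output: VWEF

Answer: VWEF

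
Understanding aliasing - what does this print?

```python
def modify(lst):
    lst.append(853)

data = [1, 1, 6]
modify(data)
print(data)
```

Key concept: function modifies passed list.
Step by step:
`data = [1, 1, 6]` → data = [1, 1, 6]
`modify(data)` → data = [1, 1, 6, 853]
`print(data)` → prints [1, 1, 6, 853]

Answer: [1, 1, 6, 853]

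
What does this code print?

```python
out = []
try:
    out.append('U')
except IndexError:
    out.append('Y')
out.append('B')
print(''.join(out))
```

Execution trace: 'U' (try body, no exception) → 'B' (after the try/except). Output: UB

Answer: UB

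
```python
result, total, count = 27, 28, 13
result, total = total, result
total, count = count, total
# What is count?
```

Trace:
`result, total, count = 27, 28, 13` → result = 27; total = 28; count = 13
`result, total = total, result` → result = 28; total = 27
`total, count = count, total` → total = 13; count = 27
So count = 27

Answer: 27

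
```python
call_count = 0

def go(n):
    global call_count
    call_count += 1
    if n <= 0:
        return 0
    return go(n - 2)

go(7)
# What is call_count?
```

Linear recursion stepping by 2: 5 calls from n=7 down to ≤0.

Answer: 5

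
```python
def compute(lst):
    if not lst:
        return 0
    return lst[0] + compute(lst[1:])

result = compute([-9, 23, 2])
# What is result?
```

(-9) + 23 + 2 + 0 = 16

Answer: 16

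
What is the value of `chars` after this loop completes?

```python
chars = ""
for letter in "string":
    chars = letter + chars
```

Reverse 'string'
`chars` takes the values: "" → "s" → "ts" → "rts" → "irts" → "nirts" → "gnirts"

Answer: "gnirts"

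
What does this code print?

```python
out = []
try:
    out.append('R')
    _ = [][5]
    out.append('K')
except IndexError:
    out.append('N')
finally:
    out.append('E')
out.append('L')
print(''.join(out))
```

Execution trace: 'R' (try body) → 'N' (except IndexError) → 'E' (finally) → 'L' (after the try/except). Output: RNEL

Answer: RNEL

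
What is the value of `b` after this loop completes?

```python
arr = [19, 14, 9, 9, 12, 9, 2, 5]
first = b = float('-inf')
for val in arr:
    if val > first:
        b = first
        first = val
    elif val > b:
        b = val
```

Second largest (with repeats) in [19, 14, 9, 9, 12, 9, 2, 5]
`b` takes the values: -inf → 14

Answer: 14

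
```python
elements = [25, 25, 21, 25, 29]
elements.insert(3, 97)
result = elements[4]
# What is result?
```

Trace:
`elements = [25, 25, 21, 25, 29]` → elements = [25, 25, 21, 25, 29]
`elements.insert(3, 97)` → elements = [25, 25, 21, 97, 25, 29]
`result = elements[4]` → result = 25
So result = 25

Answer: 25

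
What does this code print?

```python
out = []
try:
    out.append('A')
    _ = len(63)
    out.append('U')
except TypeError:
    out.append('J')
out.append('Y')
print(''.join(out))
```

Execution trace: 'A' (try body) → 'J' (except TypeError) → 'Y' (after the try/except). Output: AJY

Answer: AJY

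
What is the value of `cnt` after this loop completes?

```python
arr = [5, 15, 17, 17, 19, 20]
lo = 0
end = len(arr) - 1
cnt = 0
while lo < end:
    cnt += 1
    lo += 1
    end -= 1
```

Iterations until pointers meet (list length 6)
`cnt` takes the values: 0 → 1 → 2 → 3

Answer: 3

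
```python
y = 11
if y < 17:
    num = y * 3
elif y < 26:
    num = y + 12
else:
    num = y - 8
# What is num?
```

Trace:
`y = 11` → y = 11
`if y < 17: ...` → y < 17 is True → num = 33
So num = 33

Answer: 33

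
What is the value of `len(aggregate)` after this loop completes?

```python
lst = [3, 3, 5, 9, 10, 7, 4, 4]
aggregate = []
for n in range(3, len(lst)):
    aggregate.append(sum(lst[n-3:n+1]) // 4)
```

Number of 4-element averages
`aggregate` takes the values: [] → [5] → [5, 6] → [5, 6, 7] → [5, 6, 7, 7] → [5, 6, 7, 7, 6]
So `len(aggregate)` = 5

Answer: 5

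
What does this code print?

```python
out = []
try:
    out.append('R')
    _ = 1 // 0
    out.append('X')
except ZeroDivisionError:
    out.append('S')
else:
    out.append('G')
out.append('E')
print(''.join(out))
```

Execution trace: 'R' (try body) → 'S' (except ZeroDivisionError) → 'E' (after the try/except). Output: RSE

Answer: RSE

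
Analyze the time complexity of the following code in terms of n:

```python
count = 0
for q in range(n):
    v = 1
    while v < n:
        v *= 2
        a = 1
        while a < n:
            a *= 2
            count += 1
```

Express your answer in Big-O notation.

Each loop level contributes: n × log n × log n. Multiplying the contributions gives O(n log² n).

Answer: O(n log² n)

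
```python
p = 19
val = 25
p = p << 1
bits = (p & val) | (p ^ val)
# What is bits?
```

Trace:
`p = 19` → p = 19
`val = 25` → val = 25
`p = p << 1` → p = 38
`bits = (p & val) | (p ^ val)` → bits = 63
So bits = 63

Answer: 63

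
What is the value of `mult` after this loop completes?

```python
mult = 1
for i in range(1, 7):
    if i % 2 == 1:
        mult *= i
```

Product of odd numbers 1 to 6
`mult` takes the values: 1 → 3 → 15

Answer: 15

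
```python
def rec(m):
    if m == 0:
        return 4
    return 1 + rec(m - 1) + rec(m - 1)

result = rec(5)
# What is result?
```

rec(m) = 1 + 2·rec(m-1), rec(0)=4. Closed form: (4+1)·2^5 - 1 = 159.

Answer: 159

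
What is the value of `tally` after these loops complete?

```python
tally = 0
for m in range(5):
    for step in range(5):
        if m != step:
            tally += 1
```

5² - 5 (exclude diagonal)
`tally` takes the values: 0 → 1 → 2 → 3 → 4 → 5 → 6 → 7 → 8 → 9 → 10 → 11 → 12 → 13 → 14 → 15 → 16 → 17 → 18 → 19 → 20

Answer: 20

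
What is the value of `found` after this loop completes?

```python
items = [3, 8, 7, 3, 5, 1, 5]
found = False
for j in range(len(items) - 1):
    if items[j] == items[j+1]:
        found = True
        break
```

Check consecutive duplicates in [3, 8, 7, 3, 5, 1, 5]
`found` takes the values: False

Answer: False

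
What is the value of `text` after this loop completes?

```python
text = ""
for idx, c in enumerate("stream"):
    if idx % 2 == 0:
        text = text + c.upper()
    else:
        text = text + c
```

Uppercase even positions in 'stream'
`text` takes the values: "" → "S" → "St" → "StR" → "StRe" → "StReA" → "StReAm"

Answer: "StReAm"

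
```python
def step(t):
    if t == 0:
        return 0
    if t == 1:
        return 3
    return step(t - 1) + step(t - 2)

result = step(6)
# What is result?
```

Build up from base cases: step(0)=0, step(1)=3, step(2)=3, step(3)=6, step(4)=9, step(5)=15, step(6)=24

Answer: 24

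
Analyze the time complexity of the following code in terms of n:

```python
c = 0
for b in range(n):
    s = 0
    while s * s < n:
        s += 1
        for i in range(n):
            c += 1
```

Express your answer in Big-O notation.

Each loop level contributes: n × √n × n. Multiplying the contributions gives O(n^2√n).

Answer: O(n^2√n)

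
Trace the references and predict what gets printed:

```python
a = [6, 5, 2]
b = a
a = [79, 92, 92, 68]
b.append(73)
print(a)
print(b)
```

Key concept: rebinding vs mutation: a is rebound to a new list, b still points at the original.
Step by step:
`a = [6, 5, 2]` → a = [6, 5, 2]
`b = a` → b = [6, 5, 2] (same object as a)
`a = [79, 92, 92, 68]` → a = [79, 92, 92, 68]
`b.append(73)` → b = [6, 5, 2, 73]
`print(a)` → prints [79, 92, 92, 68]
`print(b)` → prints [6, 5, 2, 73]

Answer:
[79, 92, 92, 68]
[6, 5, 2, 73]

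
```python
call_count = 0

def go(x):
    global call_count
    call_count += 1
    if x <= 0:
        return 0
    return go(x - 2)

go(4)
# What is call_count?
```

Linear recursion stepping by 2: 3 calls from x=4 down to ≤0.

Answer: 3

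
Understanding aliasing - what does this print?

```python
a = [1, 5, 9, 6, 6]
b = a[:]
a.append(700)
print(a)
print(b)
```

Key concept: slice [:] creates copy.
Step by step:
`a = [1, 5, 9, 6, 6]` → a = [1, 5, 9, 6, 6]
`b = a[:]` → b = [1, 5, 9, 6, 6]
`a.append(700)` → a = [1, 5, 9, 6, 6, 700]
`print(a)` → prints [1, 5, 9, 6, 6, 700]
`print(b)` → prints [1, 5, 9, 6, 6]

Answer:
[1, 5, 9, 6, 6, 700]
[1, 5, 9, 6, 6]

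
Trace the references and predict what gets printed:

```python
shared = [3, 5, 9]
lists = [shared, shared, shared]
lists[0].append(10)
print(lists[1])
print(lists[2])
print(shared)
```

Key concept: list of same reference.
Step by step:
`shared = [3, 5, 9]` → shared = [3, 5, 9]
`lists = [shared, shared, shared]` → lists = [[3, 5, 9], [3, 5, 9], [3, 5, 9]]
`lists[0].append(10)` → shared = [3, 5, 9, 10]; lists = [[3, 5, 9, 10], [3, 5, 9, 10], [3, 5, 9, 10]]
`print(lists[1])` → prints [3, 5, 9, 10]
`print(lists[2])` → prints [3, 5, 9, 10]
`print(shared)` → prints [3, 5, 9, 10]

Answer:
[3, 5, 9, 10]
[3, 5, 9, 10]
[3, 5, 9, 10]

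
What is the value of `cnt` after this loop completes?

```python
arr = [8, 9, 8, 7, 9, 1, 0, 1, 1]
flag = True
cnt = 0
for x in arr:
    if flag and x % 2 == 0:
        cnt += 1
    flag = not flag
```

Count even values at even positions
`cnt` takes the values: 0 → 1 → 2 → 3

Answer: 3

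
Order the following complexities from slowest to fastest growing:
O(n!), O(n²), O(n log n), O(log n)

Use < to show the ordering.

Ordered by growth rate: O(log n) < O(n log n) < O(n²) < O(n!)

Answer: O(log n) < O(n log n) < O(n²) < O(n!)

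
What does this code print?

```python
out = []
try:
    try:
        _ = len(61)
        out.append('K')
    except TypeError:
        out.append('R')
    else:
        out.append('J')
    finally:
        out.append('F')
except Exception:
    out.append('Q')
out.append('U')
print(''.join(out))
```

Execution trace: 'R' (inner except TypeError) → 'F' (inner finally) → 'U' (after the try/except). Output: RFU

Answer: RFU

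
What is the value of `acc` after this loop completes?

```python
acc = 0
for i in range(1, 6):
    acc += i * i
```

Sum of squares 1² to 5² = 55
`acc` takes the values: 0 → 1 → 5 → 14 → 30 → 55

Answer: 55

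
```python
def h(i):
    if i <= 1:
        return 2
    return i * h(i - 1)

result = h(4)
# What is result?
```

h(4) = 4 * 3 * 2 * 2 = 48

Answer: 48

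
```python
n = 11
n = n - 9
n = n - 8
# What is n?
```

Trace:
`n = 11` → n = 11
`n = n - 9` → n = 2
`n = n - 8` → n = -6
So n = -6

Answer: -6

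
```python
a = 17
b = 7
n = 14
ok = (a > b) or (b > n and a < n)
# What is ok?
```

Trace:
`a = 17` → a = 17
`b = 7` → b = 7
`n = 14` → n = 14
`ok = (a > b) or (b > n and a < n)` → ok = True
So ok = True

Answer: True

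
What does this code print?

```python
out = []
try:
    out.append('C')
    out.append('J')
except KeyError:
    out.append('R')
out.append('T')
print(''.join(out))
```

Execution trace: 'C' (try body) → 'J' (try body, no exception) → 'T' (after the try/except). Output: CJT

Answer: CJT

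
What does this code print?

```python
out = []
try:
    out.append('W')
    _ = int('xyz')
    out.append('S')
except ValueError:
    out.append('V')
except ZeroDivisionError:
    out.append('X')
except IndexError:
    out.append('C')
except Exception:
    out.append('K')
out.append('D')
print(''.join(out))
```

Execution trace: 'W' (try body) → 'V' (except ValueError) → 'D' (after the try/except). Output: WVD

Answer: WVD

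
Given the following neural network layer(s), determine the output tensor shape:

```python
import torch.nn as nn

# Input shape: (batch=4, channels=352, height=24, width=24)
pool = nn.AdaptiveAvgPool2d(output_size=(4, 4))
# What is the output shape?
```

Input: (4, 352, 24, 24) -> Output: (4, 352, 4, 4)

Answer: (4, 352, 4, 4)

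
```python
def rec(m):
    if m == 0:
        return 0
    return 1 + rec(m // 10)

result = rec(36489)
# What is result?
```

Count of digits of 36489: 5

Answer: 5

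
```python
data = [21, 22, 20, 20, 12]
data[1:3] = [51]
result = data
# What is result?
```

Trace:
`data = [21, 22, 20, 20, 12]` → data = [21, 22, 20, 20, 12]
`data[1:3] = [51]` → data = [21, 51, 20, 12]
`result = data` → result = [21, 51, 20, 12]
So result = [21, 51, 20, 12]

Answer: [21, 51, 20, 12]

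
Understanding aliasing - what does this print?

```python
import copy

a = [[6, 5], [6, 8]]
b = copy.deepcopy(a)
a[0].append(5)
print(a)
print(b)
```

Key concept: deep copy is fully independent.
Step by step:
`a = [[6, 5], [6, 8]]` → a = [[6, 5], [6, 8]]
`b = copy.deepcopy(a)` → b = [[6, 5], [6, 8]]
`a[0].append(5)` → a = [[6, 5, 5], [6, 8]]
`print(a)` → prints [[6, 5, 5], [6, 8]]
`print(b)` → prints [[6, 5], [6, 8]]

Answer:
[[6, 5, 5], [6, 8]]
[[6, 5], [6, 8]]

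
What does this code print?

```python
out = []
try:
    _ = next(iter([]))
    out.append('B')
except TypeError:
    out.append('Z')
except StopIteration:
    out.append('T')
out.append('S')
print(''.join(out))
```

Execution trace: 'T' (except StopIteration) → 'S' (after the try/except). Output: TS

Answer: TS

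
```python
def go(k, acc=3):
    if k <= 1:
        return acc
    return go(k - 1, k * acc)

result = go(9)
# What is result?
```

Accumulator trace (n, acc): (9, 3) -> (8, 27) -> (7, 216) -> (6, 1512) -> (5, 9072) -> (4, 45360) -> (3, 181440) -> (2, 544320) -> (1, 1088640) -> return 1088640

Answer: 1088640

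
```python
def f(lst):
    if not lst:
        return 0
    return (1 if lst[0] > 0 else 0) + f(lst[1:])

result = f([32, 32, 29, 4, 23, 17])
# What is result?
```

Count of positive elements in [32, 32, 29, 4, 23, 17] = 6

Answer: 6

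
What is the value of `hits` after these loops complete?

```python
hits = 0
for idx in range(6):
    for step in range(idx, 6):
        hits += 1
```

Upper triangle: 6 + 5 + ... + 1
`hits` takes the values: 0 → 1 → 2 → 3 → 4 → 5 → 6 → 7 → 8 → 9 → 10 → 11 → 12 → 13 → 14 → 15 → 16 → 17 → 18 → 19 → 20 → 21

Answer: 21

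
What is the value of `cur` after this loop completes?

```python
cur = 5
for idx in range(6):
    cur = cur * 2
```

Multiply by 2, 6 times: 5 * 2^6 = 320
`cur` takes the values: 5 → 10 → 20 → 40 → 80 → 160 → 320

Answer: 320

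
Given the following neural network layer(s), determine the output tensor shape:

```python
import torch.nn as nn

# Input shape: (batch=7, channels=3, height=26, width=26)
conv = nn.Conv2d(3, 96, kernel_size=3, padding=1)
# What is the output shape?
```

Input: (7, 3, 26, 26) -> Output: (7, 96, 26, 26)

Answer: (7, 96, 26, 26)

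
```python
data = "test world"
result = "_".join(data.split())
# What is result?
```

Trace:
`data = "test world"` → data = 'test world'
`result = "_".join(data.split())` → result = 'test_world'
So result = 'test_world'

Answer: 'test_world'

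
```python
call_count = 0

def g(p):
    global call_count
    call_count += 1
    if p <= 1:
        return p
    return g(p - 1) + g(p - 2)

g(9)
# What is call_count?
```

Calls(p) = 1 + Calls(p-1) + Calls(p-2); Calls(0)=Calls(1)=1. For p=9 this gives 109.

Answer: 109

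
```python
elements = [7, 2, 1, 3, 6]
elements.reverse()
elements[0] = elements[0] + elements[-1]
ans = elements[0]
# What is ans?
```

Trace:
`elements = [7, 2, 1, 3, 6]` → elements = [7, 2, 1, 3, 6]
`elements.reverse()` → elements = [6, 3, 1, 2, 7]
`elements[0] = elements[0] + elements[-1]` → elements = [13, 3, 1, 2, 7]
`ans = elements[0]` → ans = 13
So ans = 13

Answer: 13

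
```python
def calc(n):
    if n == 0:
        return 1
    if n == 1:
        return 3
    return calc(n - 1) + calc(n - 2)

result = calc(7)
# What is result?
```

Build up from base cases: calc(0)=1, calc(1)=3, calc(2)=4, calc(3)=7, calc(4)=11, calc(5)=18, calc(6)=29, ..., calc(7)=47

Answer: 47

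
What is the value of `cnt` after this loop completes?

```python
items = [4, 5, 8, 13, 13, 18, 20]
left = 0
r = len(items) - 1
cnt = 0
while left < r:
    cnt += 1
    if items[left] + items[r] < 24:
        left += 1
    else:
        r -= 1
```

Steps to find pair summing to 24
`cnt` takes the values: 0 → 1 → 2 → 3 → 4 → 5 → 6

Answer: 6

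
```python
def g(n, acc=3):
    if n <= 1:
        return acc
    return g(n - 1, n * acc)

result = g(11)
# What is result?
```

Accumulator trace (n, acc): (11, 3) -> (10, 33) -> (9, 330) -> (8, 2970) -> (7, 23760) -> (6, 166320) -> (5, 997920) -> (4, 4989600) -> (3, 19958400) -> (2, 59875200) -> (1, 119750400) -> return 119750400

Answer: 119750400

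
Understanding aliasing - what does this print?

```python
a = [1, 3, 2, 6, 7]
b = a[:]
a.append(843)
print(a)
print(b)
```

Key concept: slice [:] creates copy.
Step by step:
`a = [1, 3, 2, 6, 7]` → a = [1, 3, 2, 6, 7]
`b = a[:]` → b = [1, 3, 2, 6, 7]
`a.append(843)` → a = [1, 3, 2, 6, 7, 843]
`print(a)` → prints [1, 3, 2, 6, 7, 843]
`print(b)` → prints [1, 3, 2, 6, 7]

Answer:
[1, 3, 2, 6, 7, 843]
[1, 3, 2, 6, 7]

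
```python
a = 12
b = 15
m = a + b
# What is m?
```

Trace:
`a = 12` → a = 12
`b = 15` → b = 15
`m = a + b` → m = 27
So m = 27

Answer: 27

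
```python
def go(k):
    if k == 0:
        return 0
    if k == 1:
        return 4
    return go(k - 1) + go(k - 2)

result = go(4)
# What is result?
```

Build up from base cases: go(0)=0, go(1)=4, go(2)=4, go(3)=8, go(4)=12

Answer: 12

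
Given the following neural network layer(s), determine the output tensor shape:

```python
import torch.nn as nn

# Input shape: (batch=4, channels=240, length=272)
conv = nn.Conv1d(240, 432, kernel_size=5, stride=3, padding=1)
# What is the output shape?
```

Input: (4, 240, 272) -> Output: (4, 432, 90)

Answer: (4, 432, 90)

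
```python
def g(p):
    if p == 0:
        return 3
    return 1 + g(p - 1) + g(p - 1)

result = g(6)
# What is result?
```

g(p) = 1 + 2·g(p-1), g(0)=3. Closed form: (3+1)·2^6 - 1 = 255.

Answer: 255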